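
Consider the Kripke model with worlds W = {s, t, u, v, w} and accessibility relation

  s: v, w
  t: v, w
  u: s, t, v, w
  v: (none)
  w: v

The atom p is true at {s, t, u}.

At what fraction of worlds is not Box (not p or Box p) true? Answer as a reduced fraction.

1/5

s: Box (not p or Box p) is T. ✗
t: Box (not p or Box p) is T. ✗
u: Box (not p or Box p) is F. ✓
v: Box (not p or Box p) is T. ✗
w: Box (not p or Box p) is T. ✗
That's 1 of 5 worlds, so 1/5.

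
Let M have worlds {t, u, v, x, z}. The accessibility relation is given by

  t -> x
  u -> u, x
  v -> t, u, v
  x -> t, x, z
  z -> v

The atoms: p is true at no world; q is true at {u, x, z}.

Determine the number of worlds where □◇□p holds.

0

t: successors {x}; ◇□p there: x:F. ✗
u: successors {u, x}; ◇□p there: u:F, x:F. ✗
v: successors {t, u, v}; ◇□p there: t:F, u:F, v:F. ✗
x: successors {t, x, z}; ◇□p there: t:F, x:F, z:F. ✗
z: successors {v}; ◇□p there: v:F. ✗
Satisfying worlds: ∅.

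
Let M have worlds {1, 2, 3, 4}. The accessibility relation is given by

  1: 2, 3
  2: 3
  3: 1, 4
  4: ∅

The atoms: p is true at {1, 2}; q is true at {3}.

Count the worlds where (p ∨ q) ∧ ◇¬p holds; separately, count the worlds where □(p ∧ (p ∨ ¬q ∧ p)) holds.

For (p ∨ q) ∧ ◇¬p:
1: p ∨ q is T, ◇¬p is T. ✓
2: p ∨ q is T, ◇¬p is T. ✓
3: p ∨ q is T, ◇¬p is T. ✓
4: p ∨ q is F, ◇¬p is F. ✗
— 3 worlds.
For □(p ∧ (p ∨ ¬q ∧ p)):
1: successors {2, 3}; p ∧ (p ∨ ¬q ∧ p) there: 2:T, 3:F. ✗
2: successors {3}; p ∧ (p ∨ ¬q ∧ p) there: 3:F. ✗
3: successors {1, 4}; p ∧ (p ∨ ¬q ∧ p) there: 1:T, 4:F. ✗
4: no successors, so □(p ∧ (p ∨ ¬q ∧ p)) holds vacuously. ✓
— 1 world.

3 and 1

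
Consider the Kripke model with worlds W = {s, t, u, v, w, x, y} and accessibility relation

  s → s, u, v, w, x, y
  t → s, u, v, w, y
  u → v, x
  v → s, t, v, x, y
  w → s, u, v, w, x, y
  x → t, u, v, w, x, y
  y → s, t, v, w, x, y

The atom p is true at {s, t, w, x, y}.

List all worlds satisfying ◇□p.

s: successors {s, u, v, w, x, y}; □p there: s:F, u:F, v:F, w:F, x:F, y:F. ✗
t: successors {s, u, v, w, y}; □p there: s:F, u:F, v:F, w:F, y:F. ✗
u: successors {v, x}; □p there: v:F, x:F. ✗
v: successors {s, t, v, x, y}; □p there: s:F, t:F, v:F, x:F, y:F. ✗
w: successors {s, u, v, w, x, y}; □p there: s:F, u:F, v:F, w:F, x:F, y:F. ✗
x: successors {t, u, v, w, x, y}; □p there: t:F, u:F, v:F, w:F, x:F, y:F. ✗
y: successors {s, t, v, w, x, y}; □p there: s:F, t:F, v:F, w:F, x:F, y:F. ✗

∅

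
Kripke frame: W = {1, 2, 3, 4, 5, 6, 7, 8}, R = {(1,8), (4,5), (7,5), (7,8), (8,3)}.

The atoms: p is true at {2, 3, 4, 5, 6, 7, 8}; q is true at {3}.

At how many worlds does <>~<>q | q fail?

1: <>~<>q is F, q is F. ✗
2: <>~<>q is F, q is F. ✗
3: <>~<>q is F, q is T. ✓
4: <>~<>q is T, q is F. ✓
5: <>~<>q is F, q is F. ✗
6: <>~<>q is F, q is F. ✗
7: <>~<>q is T, q is F. ✓
8: <>~<>q is T, q is F. ✓
Satisfying worlds: {3, 4, 7, 8}.
So <>~<>q | q fails at the other 4 worlds.

4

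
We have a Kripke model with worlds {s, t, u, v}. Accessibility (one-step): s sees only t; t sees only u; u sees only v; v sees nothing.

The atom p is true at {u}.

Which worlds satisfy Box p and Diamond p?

{t}

s: Box p is F, Diamond p is F. ✗
t: Box p is T, Diamond p is T. ✓
u: Box p is F, Diamond p is F. ✗
v: Box p is T, Diamond p is F. ✗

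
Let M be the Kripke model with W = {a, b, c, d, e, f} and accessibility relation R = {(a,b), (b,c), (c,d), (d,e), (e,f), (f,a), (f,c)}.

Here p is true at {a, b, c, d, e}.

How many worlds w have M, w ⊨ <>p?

a: successors {b}; p there: b:T. ✓
b: successors {c}; p there: c:T. ✓
c: successors {d}; p there: d:T. ✓
d: successors {e}; p there: e:T. ✓
e: successors {f}; p there: f:F. ✗
f: successors {a, c}; p there: a:T, c:T. ✓
Satisfying worlds: {a, b, c, d, f}.

5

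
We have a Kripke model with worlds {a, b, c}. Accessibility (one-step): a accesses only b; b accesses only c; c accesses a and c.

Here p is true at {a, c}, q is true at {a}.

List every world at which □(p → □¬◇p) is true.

a: successors {b}; p → □¬◇p there: b:T. ✓
b: successors {c}; p → □¬◇p there: c:F. ✗
c: successors {a, c}; p → □¬◇p there: a:F, c:F. ✗

{a}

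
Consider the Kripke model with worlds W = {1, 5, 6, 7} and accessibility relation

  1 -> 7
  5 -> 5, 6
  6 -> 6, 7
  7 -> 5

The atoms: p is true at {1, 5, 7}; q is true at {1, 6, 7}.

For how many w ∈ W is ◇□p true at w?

2

1: successors {7}; □p there: 7:T. ✓
5: successors {5, 6}; □p there: 5:F, 6:F. ✗
6: successors {6, 7}; □p there: 6:F, 7:T. ✓
7: successors {5}; □p there: 5:F. ✗
Satisfying worlds: {1, 6}.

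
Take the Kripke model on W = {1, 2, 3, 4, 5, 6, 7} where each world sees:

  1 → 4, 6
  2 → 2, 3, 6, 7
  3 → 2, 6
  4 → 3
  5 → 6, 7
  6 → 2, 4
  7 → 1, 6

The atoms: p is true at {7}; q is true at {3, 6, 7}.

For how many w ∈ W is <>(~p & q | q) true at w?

6

1: successors {4, 6}; ~p & q | q there: 4:F, 6:T. ✓
2: successors {2, 3, 6, 7}; ~p & q | q there: 2:F, 3:T, 6:T, 7:T. ✓
3: successors {2, 6}; ~p & q | q there: 2:F, 6:T. ✓
4: successors {3}; ~p & q | q there: 3:T. ✓
5: successors {6, 7}; ~p & q | q there: 6:T, 7:T. ✓
6: successors {2, 4}; ~p & q | q there: 2:F, 4:F. ✗
7: successors {1, 6}; ~p & q | q there: 1:F, 6:T. ✓
Satisfying worlds: {1, 2, 3, 4, 5, 7}.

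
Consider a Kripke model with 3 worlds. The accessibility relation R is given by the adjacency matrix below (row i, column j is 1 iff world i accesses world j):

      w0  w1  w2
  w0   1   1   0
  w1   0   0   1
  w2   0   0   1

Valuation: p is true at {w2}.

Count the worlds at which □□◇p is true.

2

w0: successors {w0, w1}; □◇p there: w0:F, w1:T. ✗
w1: successors {w2}; □◇p there: w2:T. ✓
w2: successors {w2}; □◇p there: w2:T. ✓
Satisfying worlds: {w1, w2}.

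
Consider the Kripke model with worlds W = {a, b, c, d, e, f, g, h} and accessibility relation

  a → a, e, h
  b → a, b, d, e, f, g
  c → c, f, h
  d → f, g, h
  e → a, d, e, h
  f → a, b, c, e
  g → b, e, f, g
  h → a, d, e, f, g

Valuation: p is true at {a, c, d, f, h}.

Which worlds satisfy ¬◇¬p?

{c}

a: ◇¬p is T. ✗
b: ◇¬p is T. ✗
c: ◇¬p is F. ✓
d: ◇¬p is T. ✗
e: ◇¬p is T. ✗
f: ◇¬p is T. ✗
g: ◇¬p is T. ✗
h: ◇¬p is T. ✗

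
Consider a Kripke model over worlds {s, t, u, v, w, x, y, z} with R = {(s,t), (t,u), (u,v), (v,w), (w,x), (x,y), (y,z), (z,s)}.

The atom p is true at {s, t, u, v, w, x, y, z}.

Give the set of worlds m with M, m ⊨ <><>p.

s: successors {t}; <>p there: t:T. ✓
t: successors {u}; <>p there: u:T. ✓
u: successors {v}; <>p there: v:T. ✓
v: successors {w}; <>p there: w:T. ✓
w: successors {x}; <>p there: x:T. ✓
x: successors {y}; <>p there: y:T. ✓
y: successors {z}; <>p there: z:T. ✓
z: successors {s}; <>p there: s:T. ✓

{s, t, u, v, w, x, y, z}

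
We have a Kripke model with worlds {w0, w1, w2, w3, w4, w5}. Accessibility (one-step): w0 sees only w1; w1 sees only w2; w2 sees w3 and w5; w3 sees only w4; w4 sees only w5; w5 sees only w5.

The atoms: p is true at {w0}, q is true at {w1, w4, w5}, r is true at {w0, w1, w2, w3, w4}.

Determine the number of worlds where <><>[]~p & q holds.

3

w0: <><>[]~p is T, q is F. ✗
w1: <><>[]~p is T, q is T. ✓
w2: <><>[]~p is T, q is F. ✗
w3: <><>[]~p is T, q is F. ✗
w4: <><>[]~p is T, q is T. ✓
w5: <><>[]~p is T, q is T. ✓
Satisfying worlds: {w1, w4, w5}.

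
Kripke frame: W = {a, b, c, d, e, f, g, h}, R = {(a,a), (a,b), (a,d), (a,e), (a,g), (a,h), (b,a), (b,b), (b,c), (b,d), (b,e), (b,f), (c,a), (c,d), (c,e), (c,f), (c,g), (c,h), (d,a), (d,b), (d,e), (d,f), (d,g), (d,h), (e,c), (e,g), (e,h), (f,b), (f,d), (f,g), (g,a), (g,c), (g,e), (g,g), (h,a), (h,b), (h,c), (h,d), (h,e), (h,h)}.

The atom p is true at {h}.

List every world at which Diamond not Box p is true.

{a, b, c, d, e, f, g, h}

a: successors {a, b, d, e, g, h}; not Box p there: a:T, b:T, d:T, e:T, g:T, h:T. ✓
b: successors {a, b, c, d, e, f}; not Box p there: a:T, b:T, c:T, d:T, e:T, f:T. ✓
c: successors {a, d, e, f, g, h}; not Box p there: a:T, d:T, e:T, f:T, g:T, h:T. ✓
d: successors {a, b, e, f, g, h}; not Box p there: a:T, b:T, e:T, f:T, g:T, h:T. ✓
e: successors {c, g, h}; not Box p there: c:T, g:T, h:T. ✓
f: successors {b, d, g}; not Box p there: b:T, d:T, g:T. ✓
g: successors {a, c, e, g}; not Box p there: a:T, c:T, e:T, g:T. ✓
h: successors {a, b, c, d, e, h}; not Box p there: a:T, b:T, c:T, d:T, e:T, h:T. ✓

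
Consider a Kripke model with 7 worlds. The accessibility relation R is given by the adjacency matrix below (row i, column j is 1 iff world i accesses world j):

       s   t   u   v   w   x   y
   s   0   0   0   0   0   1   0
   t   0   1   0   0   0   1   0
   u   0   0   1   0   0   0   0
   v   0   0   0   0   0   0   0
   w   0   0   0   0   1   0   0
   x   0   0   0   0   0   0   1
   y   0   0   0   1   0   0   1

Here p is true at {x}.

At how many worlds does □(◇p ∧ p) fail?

s: successors {x}; ◇p ∧ p there: x:F. ✗
t: successors {t, x}; ◇p ∧ p there: t:F, x:F. ✗
u: successors {u}; ◇p ∧ p there: u:F. ✗
v: no successors, so □(◇p ∧ p) holds vacuously. ✓
w: successors {w}; ◇p ∧ p there: w:F. ✗
x: successors {y}; ◇p ∧ p there: y:F. ✗
y: successors {v, y}; ◇p ∧ p there: v:F, y:F. ✗
Satisfying worlds: {v}.
So □(◇p ∧ p) fails at the other 6 worlds.

6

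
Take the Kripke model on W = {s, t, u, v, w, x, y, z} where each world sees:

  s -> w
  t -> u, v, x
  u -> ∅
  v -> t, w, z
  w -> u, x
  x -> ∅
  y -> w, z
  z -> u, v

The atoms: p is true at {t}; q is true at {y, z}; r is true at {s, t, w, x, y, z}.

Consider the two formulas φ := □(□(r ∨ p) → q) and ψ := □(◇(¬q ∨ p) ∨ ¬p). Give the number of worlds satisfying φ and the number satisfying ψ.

For □(□(r ∨ p) → q):
s: successors {w}; □(r ∨ p) → q there: w:T. ✓
t: successors {u, v, x}; □(r ∨ p) → q there: u:F, v:F, x:F. ✗
u: no successors, so □(□(r ∨ p) → q) holds vacuously. ✓
v: successors {t, w, z}; □(r ∨ p) → q there: t:T, w:T, z:T. ✓
w: successors {u, x}; □(r ∨ p) → q there: u:F, x:F. ✗
x: no successors, so □(□(r ∨ p) → q) holds vacuously. ✓
y: successors {w, z}; □(r ∨ p) → q there: w:T, z:T. ✓
z: successors {u, v}; □(r ∨ p) → q there: u:F, v:F. ✗
— 5 worlds.
For □(◇(¬q ∨ p) ∨ ¬p):
s: successors {w}; ◇(¬q ∨ p) ∨ ¬p there: w:T. ✓
t: successors {u, v, x}; ◇(¬q ∨ p) ∨ ¬p there: u:T, v:T, x:T. ✓
u: no successors, so □(◇(¬q ∨ p) ∨ ¬p) holds vacuously. ✓
v: successors {t, w, z}; ◇(¬q ∨ p) ∨ ¬p there: t:T, w:T, z:T. ✓
w: successors {u, x}; ◇(¬q ∨ p) ∨ ¬p there: u:T, x:T. ✓
x: no successors, so □(◇(¬q ∨ p) ∨ ¬p) holds vacuously. ✓
y: successors {w, z}; ◇(¬q ∨ p) ∨ ¬p there: w:T, z:T. ✓
z: successors {u, v}; ◇(¬q ∨ p) ∨ ¬p there: u:T, v:T. ✓
— 8 worlds.

5 and 8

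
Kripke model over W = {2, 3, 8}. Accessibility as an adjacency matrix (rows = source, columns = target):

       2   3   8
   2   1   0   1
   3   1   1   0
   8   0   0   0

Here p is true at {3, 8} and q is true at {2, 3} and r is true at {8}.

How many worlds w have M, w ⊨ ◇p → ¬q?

1

2: ◇p is T, ¬q is F. ✗
3: ◇p is T, ¬q is F. ✗
8: ◇p is F, ¬q is T. ✓
Satisfying worlds: {8}.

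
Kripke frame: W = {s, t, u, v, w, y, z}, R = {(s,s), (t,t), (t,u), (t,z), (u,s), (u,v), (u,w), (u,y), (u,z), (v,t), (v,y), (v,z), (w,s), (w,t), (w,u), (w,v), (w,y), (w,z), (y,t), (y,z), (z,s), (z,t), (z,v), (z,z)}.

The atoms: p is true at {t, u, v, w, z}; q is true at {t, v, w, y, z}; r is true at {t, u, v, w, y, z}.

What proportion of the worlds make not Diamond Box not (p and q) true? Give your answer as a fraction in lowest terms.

s: Diamond Box not (p and q) is T. ✗
t: Diamond Box not (p and q) is F. ✓
u: Diamond Box not (p and q) is T. ✗
v: Diamond Box not (p and q) is F. ✓
w: Diamond Box not (p and q) is T. ✗
y: Diamond Box not (p and q) is F. ✓
z: Diamond Box not (p and q) is T. ✗
That's 3 of 7 worlds, so 3/7.

3/7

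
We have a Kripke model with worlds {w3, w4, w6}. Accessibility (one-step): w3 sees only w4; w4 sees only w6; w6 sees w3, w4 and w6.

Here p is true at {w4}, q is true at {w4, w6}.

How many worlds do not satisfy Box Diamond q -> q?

w3: Box Diamond q is T, q is F. ✗
w4: Box Diamond q is T, q is T. ✓
w6: Box Diamond q is T, q is T. ✓
Satisfying worlds: {w4, w6}.
So Box Diamond q -> q fails at the other 1 world.

1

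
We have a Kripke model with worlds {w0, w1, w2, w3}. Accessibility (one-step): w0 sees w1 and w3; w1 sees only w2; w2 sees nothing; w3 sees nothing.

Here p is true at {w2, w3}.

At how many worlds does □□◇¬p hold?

3

w0: successors {w1, w3}; □◇¬p there: w1:F, w3:T. ✗
w1: successors {w2}; □◇¬p there: w2:T. ✓
w2: no successors, so □□◇¬p holds vacuously. ✓
w3: no successors, so □□◇¬p holds vacuously. ✓
Satisfying worlds: {w1, w2, w3}.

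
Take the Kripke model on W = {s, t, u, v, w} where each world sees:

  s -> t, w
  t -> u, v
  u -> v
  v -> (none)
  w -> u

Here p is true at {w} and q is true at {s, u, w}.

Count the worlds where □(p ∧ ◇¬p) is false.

s: successors {t, w}; p ∧ ◇¬p there: t:F, w:T. ✗
t: successors {u, v}; p ∧ ◇¬p there: u:F, v:F. ✗
u: successors {v}; p ∧ ◇¬p there: v:F. ✗
v: no successors, so □(p ∧ ◇¬p) holds vacuously. ✓
w: successors {u}; p ∧ ◇¬p there: u:F. ✗
Satisfying worlds: {v}.
So □(p ∧ ◇¬p) fails at the other 4 worlds.

4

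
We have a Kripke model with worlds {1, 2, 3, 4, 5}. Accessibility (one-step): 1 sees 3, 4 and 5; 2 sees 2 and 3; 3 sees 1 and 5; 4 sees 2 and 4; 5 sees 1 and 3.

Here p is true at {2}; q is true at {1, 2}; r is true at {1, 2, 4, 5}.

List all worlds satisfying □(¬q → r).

1: successors {3, 4, 5}; ¬q → r there: 3:F, 4:T, 5:T. ✗
2: successors {2, 3}; ¬q → r there: 2:T, 3:F. ✗
3: successors {1, 5}; ¬q → r there: 1:T, 5:T. ✓
4: successors {2, 4}; ¬q → r there: 2:T, 4:T. ✓
5: successors {1, 3}; ¬q → r there: 1:T, 3:F. ✗

{3, 4}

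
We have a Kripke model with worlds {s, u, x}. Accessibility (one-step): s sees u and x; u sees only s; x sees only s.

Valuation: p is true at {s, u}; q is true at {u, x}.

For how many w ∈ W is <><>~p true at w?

s: successors {u, x}; <>~p there: u:F, x:F. ✗
u: successors {s}; <>~p there: s:T. ✓
x: successors {s}; <>~p there: s:T. ✓
Satisfying worlds: {u, x}.

2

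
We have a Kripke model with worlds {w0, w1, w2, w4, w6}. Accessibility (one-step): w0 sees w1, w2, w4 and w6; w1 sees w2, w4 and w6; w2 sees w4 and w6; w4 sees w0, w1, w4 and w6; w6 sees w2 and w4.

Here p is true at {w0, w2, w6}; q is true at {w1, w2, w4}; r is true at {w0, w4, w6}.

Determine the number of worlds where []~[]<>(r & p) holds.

1

w0: successors {w1, w2, w4, w6}; ~[]<>(r & p) there: w1:T, w2:T, w4:T, w6:F. ✗
w1: successors {w2, w4, w6}; ~[]<>(r & p) there: w2:T, w4:T, w6:F. ✗
w2: successors {w4, w6}; ~[]<>(r & p) there: w4:T, w6:F. ✗
w4: successors {w0, w1, w4, w6}; ~[]<>(r & p) there: w0:T, w1:T, w4:T, w6:F. ✗
w6: successors {w2, w4}; ~[]<>(r & p) there: w2:T, w4:T. ✓
Satisfying worlds: {w6}.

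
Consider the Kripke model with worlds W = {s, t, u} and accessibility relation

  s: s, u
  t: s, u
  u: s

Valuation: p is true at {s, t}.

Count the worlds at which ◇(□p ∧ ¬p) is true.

s: successors {s, u}; □p ∧ ¬p there: s:F, u:T. ✓
t: successors {s, u}; □p ∧ ¬p there: s:F, u:T. ✓
u: successors {s}; □p ∧ ¬p there: s:F. ✗
Satisfying worlds: {s, t}.

2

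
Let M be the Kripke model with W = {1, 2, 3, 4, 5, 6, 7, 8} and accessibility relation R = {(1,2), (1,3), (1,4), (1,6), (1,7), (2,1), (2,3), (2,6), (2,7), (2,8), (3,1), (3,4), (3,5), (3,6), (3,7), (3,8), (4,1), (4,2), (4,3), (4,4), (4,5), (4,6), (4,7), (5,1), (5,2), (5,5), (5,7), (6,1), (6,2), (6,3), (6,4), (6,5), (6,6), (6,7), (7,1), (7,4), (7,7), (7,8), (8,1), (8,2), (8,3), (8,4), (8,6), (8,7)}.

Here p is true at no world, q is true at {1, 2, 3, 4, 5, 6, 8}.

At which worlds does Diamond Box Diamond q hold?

1: successors {2, 3, 4, 6, 7}; Box Diamond q there: 2:T, 3:T, 4:T, 6:T, 7:T. ✓
2: successors {1, 3, 6, 7, 8}; Box Diamond q there: 1:T, 3:T, 6:T, 7:T, 8:T. ✓
3: successors {1, 4, 5, 6, 7, 8}; Box Diamond q there: 1:T, 4:T, 5:T, 6:T, 7:T, 8:T. ✓
4: successors {1, 2, 3, 4, 5, 6, 7}; Box Diamond q there: 1:T, 2:T, 3:T, 4:T, 5:T, 6:T, 7:T. ✓
5: successors {1, 2, 5, 7}; Box Diamond q there: 1:T, 2:T, 5:T, 7:T. ✓
6: successors {1, 2, 3, 4, 5, 6, 7}; Box Diamond q there: 1:T, 2:T, 3:T, 4:T, 5:T, 6:T, 7:T. ✓
7: successors {1, 4, 7, 8}; Box Diamond q there: 1:T, 4:T, 7:T, 8:T. ✓
8: successors {1, 2, 3, 4, 6, 7}; Box Diamond q there: 1:T, 2:T, 3:T, 4:T, 6:T, 7:T. ✓

{1, 2, 3, 4, 5, 6, 7, 8}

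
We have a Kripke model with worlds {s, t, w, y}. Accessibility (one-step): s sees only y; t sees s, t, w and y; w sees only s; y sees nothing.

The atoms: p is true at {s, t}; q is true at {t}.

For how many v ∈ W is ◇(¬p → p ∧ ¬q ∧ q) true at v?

2

s: successors {y}; ¬p → p ∧ ¬q ∧ q there: y:F. ✗
t: successors {s, t, w, y}; ¬p → p ∧ ¬q ∧ q there: s:T, t:T, w:F, y:F. ✓
w: successors {s}; ¬p → p ∧ ¬q ∧ q there: s:T. ✓
y: no successors, so ◇(¬p → p ∧ ¬q ∧ q) fails. ✗
Satisfying worlds: {t, w}.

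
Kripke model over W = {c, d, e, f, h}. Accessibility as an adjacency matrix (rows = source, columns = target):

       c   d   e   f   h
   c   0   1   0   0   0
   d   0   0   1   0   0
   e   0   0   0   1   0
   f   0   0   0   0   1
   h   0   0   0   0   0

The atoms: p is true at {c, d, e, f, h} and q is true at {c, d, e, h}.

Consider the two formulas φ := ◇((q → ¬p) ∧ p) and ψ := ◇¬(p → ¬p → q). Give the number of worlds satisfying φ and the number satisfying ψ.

1 and 0

For ◇((q → ¬p) ∧ p):
c: successors {d}; (q → ¬p) ∧ p there: d:F. ✗
d: successors {e}; (q → ¬p) ∧ p there: e:F. ✗
e: successors {f}; (q → ¬p) ∧ p there: f:T. ✓
f: successors {h}; (q → ¬p) ∧ p there: h:F. ✗
h: no successors, so ◇((q → ¬p) ∧ p) fails. ✗
— 1 world.
For ◇¬(p → ¬p → q):
c: successors {d}; ¬(p → ¬p → q) there: d:F. ✗
d: successors {e}; ¬(p → ¬p → q) there: e:F. ✗
e: successors {f}; ¬(p → ¬p → q) there: f:F. ✗
f: successors {h}; ¬(p → ¬p → q) there: h:F. ✗
h: no successors, so ◇¬(p → ¬p → q) fails. ✗
— 0 worlds.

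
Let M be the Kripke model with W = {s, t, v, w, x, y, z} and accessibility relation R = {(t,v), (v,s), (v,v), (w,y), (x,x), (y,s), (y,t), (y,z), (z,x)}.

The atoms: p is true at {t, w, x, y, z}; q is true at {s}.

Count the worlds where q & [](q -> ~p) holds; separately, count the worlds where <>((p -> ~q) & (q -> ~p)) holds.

1 and 6

For q & [](q -> ~p):
s: q is T, [](q -> ~p) is T. ✓
t: q is F, [](q -> ~p) is T. ✗
v: q is F, [](q -> ~p) is T. ✗
w: q is F, [](q -> ~p) is T. ✗
x: q is F, [](q -> ~p) is T. ✗
y: q is F, [](q -> ~p) is T. ✗
z: q is F, [](q -> ~p) is T. ✗
— 1 world.
For <>((p -> ~q) & (q -> ~p)):
s: no successors, so <>((p -> ~q) & (q -> ~p)) fails. ✗
t: successors {v}; (p -> ~q) & (q -> ~p) there: v:T. ✓
v: successors {s, v}; (p -> ~q) & (q -> ~p) there: s:T, v:T. ✓
w: successors {y}; (p -> ~q) & (q -> ~p) there: y:T. ✓
x: successors {x}; (p -> ~q) & (q -> ~p) there: x:T. ✓
y: successors {s, t, z}; (p -> ~q) & (q -> ~p) there: s:T, t:T, z:T. ✓
z: successors {x}; (p -> ~q) & (q -> ~p) there: x:T. ✓
— 6 worlds.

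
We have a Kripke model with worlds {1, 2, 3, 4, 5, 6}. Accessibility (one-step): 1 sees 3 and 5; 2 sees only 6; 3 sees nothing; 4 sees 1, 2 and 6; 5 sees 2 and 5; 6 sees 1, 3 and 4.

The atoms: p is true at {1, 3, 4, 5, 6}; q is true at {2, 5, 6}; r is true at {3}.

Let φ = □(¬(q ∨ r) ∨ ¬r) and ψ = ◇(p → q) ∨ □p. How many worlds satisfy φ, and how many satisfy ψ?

4 and 6

For □(¬(q ∨ r) ∨ ¬r):
1: successors {3, 5}; ¬(q ∨ r) ∨ ¬r there: 3:F, 5:T. ✗
2: successors {6}; ¬(q ∨ r) ∨ ¬r there: 6:T. ✓
3: no successors, so □(¬(q ∨ r) ∨ ¬r) holds vacuously. ✓
4: successors {1, 2, 6}; ¬(q ∨ r) ∨ ¬r there: 1:T, 2:T, 6:T. ✓
5: successors {2, 5}; ¬(q ∨ r) ∨ ¬r there: 2:T, 5:T. ✓
6: successors {1, 3, 4}; ¬(q ∨ r) ∨ ¬r there: 1:T, 3:F, 4:T. ✗
— 4 worlds.
For ◇(p → q) ∨ □p:
1: ◇(p → q) is T, □p is T. ✓
2: ◇(p → q) is T, □p is T. ✓
3: ◇(p → q) is F, □p is T. ✓
4: ◇(p → q) is T, □p is F. ✓
5: ◇(p → q) is T, □p is F. ✓
6: ◇(p → q) is F, □p is T. ✓
— 6 worlds.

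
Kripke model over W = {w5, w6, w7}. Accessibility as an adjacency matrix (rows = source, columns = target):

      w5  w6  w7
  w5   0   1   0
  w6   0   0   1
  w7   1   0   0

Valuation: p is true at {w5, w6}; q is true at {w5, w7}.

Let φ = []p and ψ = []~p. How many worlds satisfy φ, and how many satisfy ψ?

2 and 1

For []p:
w5: successors {w6}; p there: w6:T. ✓
w6: successors {w7}; p there: w7:F. ✗
w7: successors {w5}; p there: w5:T. ✓
— 2 worlds.
For []~p:
w5: successors {w6}; ~p there: w6:F. ✗
w6: successors {w7}; ~p there: w7:T. ✓
w7: successors {w5}; ~p there: w5:F. ✗
— 1 world.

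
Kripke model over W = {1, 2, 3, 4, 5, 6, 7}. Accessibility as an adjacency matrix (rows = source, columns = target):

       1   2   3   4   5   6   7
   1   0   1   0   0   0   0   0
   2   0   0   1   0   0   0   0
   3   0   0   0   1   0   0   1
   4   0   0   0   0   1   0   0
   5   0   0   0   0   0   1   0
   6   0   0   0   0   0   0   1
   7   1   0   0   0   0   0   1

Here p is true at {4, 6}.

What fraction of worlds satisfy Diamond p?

1: successors {2}; p there: 2:F. ✗
2: successors {3}; p there: 3:F. ✗
3: successors {4, 7}; p there: 4:T, 7:F. ✓
4: successors {5}; p there: 5:F. ✗
5: successors {6}; p there: 6:T. ✓
6: successors {7}; p there: 7:F. ✗
7: successors {1, 7}; p there: 1:F, 7:F. ✗
That's 2 of 7 worlds, so 2/7.

2/7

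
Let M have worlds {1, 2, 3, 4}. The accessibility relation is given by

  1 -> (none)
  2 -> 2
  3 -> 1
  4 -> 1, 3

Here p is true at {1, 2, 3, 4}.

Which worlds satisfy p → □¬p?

{1}

1: p is T, □¬p is T. ✓
2: p is T, □¬p is F. ✗
3: p is T, □¬p is F. ✗
4: p is T, □¬p is F. ✗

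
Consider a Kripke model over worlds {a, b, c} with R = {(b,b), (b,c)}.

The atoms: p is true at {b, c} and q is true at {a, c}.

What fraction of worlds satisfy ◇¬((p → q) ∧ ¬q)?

a: no successors, so ◇¬((p → q) ∧ ¬q) fails. ✗
b: successors {b, c}; ¬((p → q) ∧ ¬q) there: b:T, c:T. ✓
c: no successors, so ◇¬((p → q) ∧ ¬q) fails. ✗
That's 1 of 3 worlds, so 1/3.

1/3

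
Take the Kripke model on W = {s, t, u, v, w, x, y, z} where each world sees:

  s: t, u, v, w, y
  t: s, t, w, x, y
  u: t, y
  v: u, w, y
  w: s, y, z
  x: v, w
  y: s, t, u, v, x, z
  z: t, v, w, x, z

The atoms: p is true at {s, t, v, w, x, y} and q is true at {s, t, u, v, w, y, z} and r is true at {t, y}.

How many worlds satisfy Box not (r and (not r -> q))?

1

s: successors {t, u, v, w, y}; not (r and (not r -> q)) there: t:F, u:T, v:T, w:T, y:F. ✗
t: successors {s, t, w, x, y}; not (r and (not r -> q)) there: s:T, t:F, w:T, x:T, y:F. ✗
u: successors {t, y}; not (r and (not r -> q)) there: t:F, y:F. ✗
v: successors {u, w, y}; not (r and (not r -> q)) there: u:T, w:T, y:F. ✗
w: successors {s, y, z}; not (r and (not r -> q)) there: s:T, y:F, z:T. ✗
x: successors {v, w}; not (r and (not r -> q)) there: v:T, w:T. ✓
y: successors {s, t, u, v, x, z}; not (r and (not r -> q)) there: s:T, t:F, u:T, v:T, x:T, z:T. ✗
z: successors {t, v, w, x, z}; not (r and (not r -> q)) there: t:F, v:T, w:T, x:T, z:T. ✗
Satisfying worlds: {x}.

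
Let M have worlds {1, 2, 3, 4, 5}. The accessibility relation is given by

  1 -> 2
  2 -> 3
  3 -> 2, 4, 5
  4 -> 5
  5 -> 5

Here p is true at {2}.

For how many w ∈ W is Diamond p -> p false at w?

2

1: Diamond p is T, p is F. ✗
2: Diamond p is F, p is T. ✓
3: Diamond p is T, p is F. ✗
4: Diamond p is F, p is F. ✓
5: Diamond p is F, p is F. ✓
Satisfying worlds: {2, 4, 5}.
So Diamond p -> p fails at the other 2 worlds.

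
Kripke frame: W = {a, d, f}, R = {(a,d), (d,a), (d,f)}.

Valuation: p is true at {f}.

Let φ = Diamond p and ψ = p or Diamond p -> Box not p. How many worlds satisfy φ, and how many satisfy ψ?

For Diamond p:
a: successors {d}; p there: d:F. ✗
d: successors {a, f}; p there: a:F, f:T. ✓
f: no successors, so Diamond p fails. ✗
— 1 world.
For p or Diamond p -> Box not p:
a: p or Diamond p is F, Box not p is T. ✓
d: p or Diamond p is T, Box not p is F. ✗
f: p or Diamond p is T, Box not p is T. ✓
— 2 worlds.

1 and 2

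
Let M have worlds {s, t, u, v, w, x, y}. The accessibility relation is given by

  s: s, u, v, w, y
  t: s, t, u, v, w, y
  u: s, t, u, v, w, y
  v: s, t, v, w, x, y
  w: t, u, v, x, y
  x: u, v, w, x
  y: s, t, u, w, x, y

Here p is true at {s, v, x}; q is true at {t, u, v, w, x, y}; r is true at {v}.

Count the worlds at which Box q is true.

2

s: successors {s, u, v, w, y}; q there: s:F, u:T, v:T, w:T, y:T. ✗
t: successors {s, t, u, v, w, y}; q there: s:F, t:T, u:T, v:T, w:T, y:T. ✗
u: successors {s, t, u, v, w, y}; q there: s:F, t:T, u:T, v:T, w:T, y:T. ✗
v: successors {s, t, v, w, x, y}; q there: s:F, t:T, v:T, w:T, x:T, y:T. ✗
w: successors {t, u, v, x, y}; q there: t:T, u:T, v:T, x:T, y:T. ✓
x: successors {u, v, w, x}; q there: u:T, v:T, w:T, x:T. ✓
y: successors {s, t, u, w, x, y}; q there: s:F, t:T, u:T, w:T, x:T, y:T. ✗
Satisfying worlds: {w, x}.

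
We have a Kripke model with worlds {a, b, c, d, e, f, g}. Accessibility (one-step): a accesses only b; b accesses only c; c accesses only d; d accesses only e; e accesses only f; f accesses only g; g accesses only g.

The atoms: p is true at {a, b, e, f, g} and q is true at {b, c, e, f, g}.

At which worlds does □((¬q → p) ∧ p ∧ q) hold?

a: successors {b}; (¬q → p) ∧ p ∧ q there: b:T. ✓
b: successors {c}; (¬q → p) ∧ p ∧ q there: c:F. ✗
c: successors {d}; (¬q → p) ∧ p ∧ q there: d:F. ✗
d: successors {e}; (¬q → p) ∧ p ∧ q there: e:T. ✓
e: successors {f}; (¬q → p) ∧ p ∧ q there: f:T. ✓
f: successors {g}; (¬q → p) ∧ p ∧ q there: g:T. ✓
g: successors {g}; (¬q → p) ∧ p ∧ q there: g:T. ✓

{a, d, e, f, g}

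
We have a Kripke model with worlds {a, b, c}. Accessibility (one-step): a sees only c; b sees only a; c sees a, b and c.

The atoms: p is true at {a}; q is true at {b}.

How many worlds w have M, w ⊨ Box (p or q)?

a: successors {c}; p or q there: c:F. ✗
b: successors {a}; p or q there: a:T. ✓
c: successors {a, b, c}; p or q there: a:T, b:T, c:F. ✗
Satisfying worlds: {b}.

1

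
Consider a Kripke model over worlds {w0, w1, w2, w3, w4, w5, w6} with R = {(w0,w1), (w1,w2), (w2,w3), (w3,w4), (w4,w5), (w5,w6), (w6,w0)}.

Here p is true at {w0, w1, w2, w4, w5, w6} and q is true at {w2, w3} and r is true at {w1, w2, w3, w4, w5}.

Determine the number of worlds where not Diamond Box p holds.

1

w0: Diamond Box p is T. ✗
w1: Diamond Box p is F. ✓
w2: Diamond Box p is T. ✗
w3: Diamond Box p is T. ✗
w4: Diamond Box p is T. ✗
w5: Diamond Box p is T. ✗
w6: Diamond Box p is T. ✗
Satisfying worlds: {w1}.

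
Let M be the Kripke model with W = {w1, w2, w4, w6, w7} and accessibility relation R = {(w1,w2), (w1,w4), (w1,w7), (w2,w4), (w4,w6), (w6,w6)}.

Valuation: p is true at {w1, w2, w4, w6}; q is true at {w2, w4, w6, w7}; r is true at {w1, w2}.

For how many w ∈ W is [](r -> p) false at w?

w1: successors {w2, w4, w7}; r -> p there: w2:T, w4:T, w7:T. ✓
w2: successors {w4}; r -> p there: w4:T. ✓
w4: successors {w6}; r -> p there: w6:T. ✓
w6: successors {w6}; r -> p there: w6:T. ✓
w7: no successors, so [](r -> p) holds vacuously. ✓
Satisfying worlds: {w1, w2, w4, w6, w7}.
So [](r -> p) fails at the other 0 worlds.

0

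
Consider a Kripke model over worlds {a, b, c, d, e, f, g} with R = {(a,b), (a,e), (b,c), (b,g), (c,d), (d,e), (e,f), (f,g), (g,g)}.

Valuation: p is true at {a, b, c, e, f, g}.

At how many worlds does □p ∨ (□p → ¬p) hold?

a: □p is T, □p → ¬p is F. ✓
b: □p is T, □p → ¬p is F. ✓
c: □p is F, □p → ¬p is T. ✓
d: □p is T, □p → ¬p is T. ✓
e: □p is T, □p → ¬p is F. ✓
f: □p is T, □p → ¬p is F. ✓
g: □p is T, □p → ¬p is F. ✓
Satisfying worlds: {a, b, c, d, e, f, g}.

7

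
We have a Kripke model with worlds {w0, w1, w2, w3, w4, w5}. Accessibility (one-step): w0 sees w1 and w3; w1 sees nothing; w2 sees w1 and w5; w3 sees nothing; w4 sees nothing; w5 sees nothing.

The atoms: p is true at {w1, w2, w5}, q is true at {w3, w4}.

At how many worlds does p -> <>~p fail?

3

w0: p is F, <>~p is T. ✓
w1: p is T, <>~p is F. ✗
w2: p is T, <>~p is F. ✗
w3: p is F, <>~p is F. ✓
w4: p is F, <>~p is F. ✓
w5: p is T, <>~p is F. ✗
Satisfying worlds: {w0, w3, w4}.
So p -> <>~p fails at the other 3 worlds.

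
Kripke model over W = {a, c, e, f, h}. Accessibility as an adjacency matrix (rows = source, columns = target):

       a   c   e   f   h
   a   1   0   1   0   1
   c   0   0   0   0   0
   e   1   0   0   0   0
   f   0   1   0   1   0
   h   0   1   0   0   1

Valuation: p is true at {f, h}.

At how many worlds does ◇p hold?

3

a: successors {a, e, h}; p there: a:F, e:F, h:T. ✓
c: no successors, so ◇p fails. ✗
e: successors {a}; p there: a:F. ✗
f: successors {c, f}; p there: c:F, f:T. ✓
h: successors {c, h}; p there: c:F, h:T. ✓
Satisfying worlds: {a, f, h}.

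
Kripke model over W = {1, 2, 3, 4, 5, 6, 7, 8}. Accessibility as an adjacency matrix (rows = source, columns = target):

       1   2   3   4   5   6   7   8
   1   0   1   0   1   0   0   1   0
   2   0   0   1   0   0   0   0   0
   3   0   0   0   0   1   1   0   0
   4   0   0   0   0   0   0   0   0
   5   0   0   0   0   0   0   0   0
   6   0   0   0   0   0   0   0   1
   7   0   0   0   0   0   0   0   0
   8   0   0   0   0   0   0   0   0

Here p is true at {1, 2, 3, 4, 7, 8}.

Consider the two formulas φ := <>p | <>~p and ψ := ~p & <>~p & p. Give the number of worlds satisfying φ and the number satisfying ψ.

For <>p | <>~p:
1: <>p is T, <>~p is F. ✓
2: <>p is T, <>~p is F. ✓
3: <>p is F, <>~p is T. ✓
4: <>p is F, <>~p is F. ✗
5: <>p is F, <>~p is F. ✗
6: <>p is T, <>~p is F. ✓
7: <>p is F, <>~p is F. ✗
8: <>p is F, <>~p is F. ✗
— 4 worlds.
For ~p & <>~p & p:
1: ~p & <>~p is F, p is T. ✗
2: ~p & <>~p is F, p is T. ✗
3: ~p & <>~p is F, p is T. ✗
4: ~p & <>~p is F, p is T. ✗
5: ~p & <>~p is F, p is F. ✗
6: ~p & <>~p is F, p is F. ✗
7: ~p & <>~p is F, p is T. ✗
8: ~p & <>~p is F, p is T. ✗
— 0 worlds.

4 and 0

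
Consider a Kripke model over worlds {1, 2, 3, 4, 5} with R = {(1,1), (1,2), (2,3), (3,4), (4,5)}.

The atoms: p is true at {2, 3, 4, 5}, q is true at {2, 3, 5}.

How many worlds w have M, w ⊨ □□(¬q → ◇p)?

1: successors {1, 2}; □(¬q → ◇p) there: 1:T, 2:T. ✓
2: successors {3}; □(¬q → ◇p) there: 3:T. ✓
3: successors {4}; □(¬q → ◇p) there: 4:T. ✓
4: successors {5}; □(¬q → ◇p) there: 5:T. ✓
5: no successors, so □□(¬q → ◇p) holds vacuously. ✓
Satisfying worlds: {1, 2, 3, 4, 5}.

5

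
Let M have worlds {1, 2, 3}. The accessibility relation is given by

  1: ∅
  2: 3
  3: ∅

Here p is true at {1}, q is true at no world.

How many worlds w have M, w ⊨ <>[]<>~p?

1

1: no successors, so <>[]<>~p fails. ✗
2: successors {3}; []<>~p there: 3:T. ✓
3: no successors, so <>[]<>~p fails. ✗
Satisfying worlds: {2}.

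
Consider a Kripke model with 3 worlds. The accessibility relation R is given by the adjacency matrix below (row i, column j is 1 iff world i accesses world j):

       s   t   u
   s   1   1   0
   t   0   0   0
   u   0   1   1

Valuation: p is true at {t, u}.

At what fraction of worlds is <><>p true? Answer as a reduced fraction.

2/3

s: successors {s, t}; <>p there: s:T, t:F. ✓
t: no successors, so <><>p fails. ✗
u: successors {t, u}; <>p there: t:F, u:T. ✓
That's 2 of 3 worlds, so 2/3.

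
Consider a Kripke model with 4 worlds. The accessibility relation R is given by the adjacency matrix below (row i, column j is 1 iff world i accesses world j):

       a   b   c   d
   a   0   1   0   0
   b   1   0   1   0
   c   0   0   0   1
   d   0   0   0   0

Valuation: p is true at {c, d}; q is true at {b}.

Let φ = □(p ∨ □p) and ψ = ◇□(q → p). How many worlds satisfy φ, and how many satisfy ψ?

For □(p ∨ □p):
a: successors {b}; p ∨ □p there: b:F. ✗
b: successors {a, c}; p ∨ □p there: a:F, c:T. ✗
c: successors {d}; p ∨ □p there: d:T. ✓
d: no successors, so □(p ∨ □p) holds vacuously. ✓
— 2 worlds.
For ◇□(q → p):
a: successors {b}; □(q → p) there: b:T. ✓
b: successors {a, c}; □(q → p) there: a:F, c:T. ✓
c: successors {d}; □(q → p) there: d:T. ✓
d: no successors, so ◇□(q → p) fails. ✗
— 3 worlds.

2 and 3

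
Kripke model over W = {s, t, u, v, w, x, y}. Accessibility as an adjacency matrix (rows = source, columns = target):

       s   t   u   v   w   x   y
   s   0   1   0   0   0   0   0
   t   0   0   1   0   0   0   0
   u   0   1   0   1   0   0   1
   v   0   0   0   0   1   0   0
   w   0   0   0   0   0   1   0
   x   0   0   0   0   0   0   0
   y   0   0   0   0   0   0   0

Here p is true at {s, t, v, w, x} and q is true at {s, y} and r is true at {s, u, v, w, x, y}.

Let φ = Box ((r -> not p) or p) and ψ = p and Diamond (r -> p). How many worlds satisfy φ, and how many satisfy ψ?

7 and 3

For Box ((r -> not p) or p):
s: successors {t}; (r -> not p) or p there: t:T. ✓
t: successors {u}; (r -> not p) or p there: u:T. ✓
u: successors {t, v, y}; (r -> not p) or p there: t:T, v:T, y:T. ✓
v: successors {w}; (r -> not p) or p there: w:T. ✓
w: successors {x}; (r -> not p) or p there: x:T. ✓
x: no successors, so Box ((r -> not p) or p) holds vacuously. ✓
y: no successors, so Box ((r -> not p) or p) holds vacuously. ✓
— 7 worlds.
For p and Diamond (r -> p):
s: p is T, Diamond (r -> p) is T. ✓
t: p is T, Diamond (r -> p) is F. ✗
u: p is F, Diamond (r -> p) is T. ✗
v: p is T, Diamond (r -> p) is T. ✓
w: p is T, Diamond (r -> p) is T. ✓
x: p is T, Diamond (r -> p) is F. ✗
y: p is F, Diamond (r -> p) is F. ✗
— 3 worlds.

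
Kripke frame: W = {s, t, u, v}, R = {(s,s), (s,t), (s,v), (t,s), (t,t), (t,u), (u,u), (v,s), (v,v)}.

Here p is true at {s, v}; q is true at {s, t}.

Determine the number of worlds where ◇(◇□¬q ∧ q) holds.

s: successors {s, t, v}; ◇□¬q ∧ q there: s:F, t:T, v:F. ✓
t: successors {s, t, u}; ◇□¬q ∧ q there: s:F, t:T, u:F. ✓
u: successors {u}; ◇□¬q ∧ q there: u:F. ✗
v: successors {s, v}; ◇□¬q ∧ q there: s:F, v:F. ✗
Satisfying worlds: {s, t}.

2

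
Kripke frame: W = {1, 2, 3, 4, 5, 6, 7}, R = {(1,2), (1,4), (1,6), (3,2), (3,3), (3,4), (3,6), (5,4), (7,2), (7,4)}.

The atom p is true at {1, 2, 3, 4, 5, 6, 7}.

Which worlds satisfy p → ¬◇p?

1: p is T, ¬◇p is F. ✗
2: p is T, ¬◇p is T. ✓
3: p is T, ¬◇p is F. ✗
4: p is T, ¬◇p is T. ✓
5: p is T, ¬◇p is F. ✗
6: p is T, ¬◇p is T. ✓
7: p is T, ¬◇p is F. ✗

{2, 4, 6}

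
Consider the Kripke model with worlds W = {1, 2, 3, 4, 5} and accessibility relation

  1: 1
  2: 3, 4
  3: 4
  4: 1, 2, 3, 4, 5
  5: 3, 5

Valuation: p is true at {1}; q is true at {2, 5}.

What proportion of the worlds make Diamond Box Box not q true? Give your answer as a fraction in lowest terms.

2/5

1: successors {1}; Box Box not q there: 1:T. ✓
2: successors {3, 4}; Box Box not q there: 3:F, 4:F. ✗
3: successors {4}; Box Box not q there: 4:F. ✗
4: successors {1, 2, 3, 4, 5}; Box Box not q there: 1:T, 2:F, 3:F, 4:F, 5:F. ✓
5: successors {3, 5}; Box Box not q there: 3:F, 5:F. ✗
That's 2 of 5 worlds, so 2/5.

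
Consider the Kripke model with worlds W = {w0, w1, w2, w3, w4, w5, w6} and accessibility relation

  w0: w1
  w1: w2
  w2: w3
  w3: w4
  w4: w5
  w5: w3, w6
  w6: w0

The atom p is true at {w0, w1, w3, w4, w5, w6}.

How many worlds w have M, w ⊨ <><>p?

w0: successors {w1}; <>p there: w1:F. ✗
w1: successors {w2}; <>p there: w2:T. ✓
w2: successors {w3}; <>p there: w3:T. ✓
w3: successors {w4}; <>p there: w4:T. ✓
w4: successors {w5}; <>p there: w5:T. ✓
w5: successors {w3, w6}; <>p there: w3:T, w6:T. ✓
w6: successors {w0}; <>p there: w0:T. ✓
Satisfying worlds: {w1, w2, w3, w4, w5, w6}.

6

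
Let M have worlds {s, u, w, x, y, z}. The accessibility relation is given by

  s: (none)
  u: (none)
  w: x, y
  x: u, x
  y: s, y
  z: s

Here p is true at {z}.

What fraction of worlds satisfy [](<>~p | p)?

1/2

s: no successors, so [](<>~p | p) holds vacuously. ✓
u: no successors, so [](<>~p | p) holds vacuously. ✓
w: successors {x, y}; <>~p | p there: x:T, y:T. ✓
x: successors {u, x}; <>~p | p there: u:F, x:T. ✗
y: successors {s, y}; <>~p | p there: s:F, y:T. ✗
z: successors {s}; <>~p | p there: s:F. ✗
That's 3 of 6 worlds, so 3/6 = 1/2.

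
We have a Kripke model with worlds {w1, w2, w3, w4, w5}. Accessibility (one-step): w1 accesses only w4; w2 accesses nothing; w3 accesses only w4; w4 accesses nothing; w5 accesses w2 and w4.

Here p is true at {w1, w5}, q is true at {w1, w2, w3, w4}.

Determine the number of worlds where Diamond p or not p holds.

w1: Diamond p is F, not p is F. ✗
w2: Diamond p is F, not p is T. ✓
w3: Diamond p is F, not p is T. ✓
w4: Diamond p is F, not p is T. ✓
w5: Diamond p is F, not p is F. ✗
Satisfying worlds: {w2, w3, w4}.

3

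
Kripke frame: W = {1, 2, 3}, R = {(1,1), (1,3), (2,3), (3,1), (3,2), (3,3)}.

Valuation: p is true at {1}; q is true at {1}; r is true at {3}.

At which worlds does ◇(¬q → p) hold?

1: successors {1, 3}; ¬q → p there: 1:T, 3:F. ✓
2: successors {3}; ¬q → p there: 3:F. ✗
3: successors {1, 2, 3}; ¬q → p there: 1:T, 2:F, 3:F. ✓

{1, 3}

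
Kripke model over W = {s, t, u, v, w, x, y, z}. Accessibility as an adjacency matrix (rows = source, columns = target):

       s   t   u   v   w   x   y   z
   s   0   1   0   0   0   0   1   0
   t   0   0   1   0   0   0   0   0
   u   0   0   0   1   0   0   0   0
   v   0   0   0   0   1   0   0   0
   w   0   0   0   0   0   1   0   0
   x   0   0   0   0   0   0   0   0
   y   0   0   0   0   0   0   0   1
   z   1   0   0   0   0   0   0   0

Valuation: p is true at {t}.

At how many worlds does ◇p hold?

s: successors {t, y}; p there: t:T, y:F. ✓
t: successors {u}; p there: u:F. ✗
u: successors {v}; p there: v:F. ✗
v: successors {w}; p there: w:F. ✗
w: successors {x}; p there: x:F. ✗
x: no successors, so ◇p fails. ✗
y: successors {z}; p there: z:F. ✗
z: successors {s}; p there: s:F. ✗
Satisfying worlds: {s}.

1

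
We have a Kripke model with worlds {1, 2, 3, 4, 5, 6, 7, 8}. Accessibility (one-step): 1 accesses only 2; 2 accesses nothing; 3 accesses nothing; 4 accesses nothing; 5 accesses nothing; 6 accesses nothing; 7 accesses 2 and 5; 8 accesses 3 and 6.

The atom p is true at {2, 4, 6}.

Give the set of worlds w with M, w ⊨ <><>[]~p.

∅

1: successors {2}; <>[]~p there: 2:F. ✗
2: no successors, so <><>[]~p fails. ✗
3: no successors, so <><>[]~p fails. ✗
4: no successors, so <><>[]~p fails. ✗
5: no successors, so <><>[]~p fails. ✗
6: no successors, so <><>[]~p fails. ✗
7: successors {2, 5}; <>[]~p there: 2:F, 5:F. ✗
8: successors {3, 6}; <>[]~p there: 3:F, 6:F. ✗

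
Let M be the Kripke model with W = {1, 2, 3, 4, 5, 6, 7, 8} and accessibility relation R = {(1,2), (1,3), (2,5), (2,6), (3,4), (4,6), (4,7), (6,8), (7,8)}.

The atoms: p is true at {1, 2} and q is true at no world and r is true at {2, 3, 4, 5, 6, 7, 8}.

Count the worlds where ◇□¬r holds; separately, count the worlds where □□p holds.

3 and 4

For ◇□¬r:
1: successors {2, 3}; □¬r there: 2:F, 3:F. ✗
2: successors {5, 6}; □¬r there: 5:T, 6:F. ✓
3: successors {4}; □¬r there: 4:F. ✗
4: successors {6, 7}; □¬r there: 6:F, 7:F. ✗
5: no successors, so ◇□¬r fails. ✗
6: successors {8}; □¬r there: 8:T. ✓
7: successors {8}; □¬r there: 8:T. ✓
8: no successors, so ◇□¬r fails. ✗
— 3 worlds.
For □□p:
1: successors {2, 3}; □p there: 2:F, 3:F. ✗
2: successors {5, 6}; □p there: 5:T, 6:F. ✗
3: successors {4}; □p there: 4:F. ✗
4: successors {6, 7}; □p there: 6:F, 7:F. ✗
5: no successors, so □□p holds vacuously. ✓
6: successors {8}; □p there: 8:T. ✓
7: successors {8}; □p there: 8:T. ✓
8: no successors, so □□p holds vacuously. ✓
— 4 worlds.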